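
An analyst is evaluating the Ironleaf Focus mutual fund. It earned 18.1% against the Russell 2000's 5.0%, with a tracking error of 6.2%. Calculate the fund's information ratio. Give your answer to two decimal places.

IR = (Rp − Rb) / TE = (18.1% − 5.0%) / 6.2% = 13.10% / 6.2% = 2.1129

2.11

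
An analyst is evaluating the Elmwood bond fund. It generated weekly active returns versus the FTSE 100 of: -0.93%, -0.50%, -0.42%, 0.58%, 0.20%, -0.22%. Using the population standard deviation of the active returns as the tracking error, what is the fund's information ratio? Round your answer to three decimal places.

-0.439

r̄ = (-0.93 − 0.5 − 0.42 + 0.58 + 0.2 − 0.22) / 6 = -0.2150%
Σ(r − r̄)² = 1.4388; population σ = √(1.4388/6) = 0.4897%
IR = r̄ / tracking error = -0.2150 / 0.4897 = -0.4390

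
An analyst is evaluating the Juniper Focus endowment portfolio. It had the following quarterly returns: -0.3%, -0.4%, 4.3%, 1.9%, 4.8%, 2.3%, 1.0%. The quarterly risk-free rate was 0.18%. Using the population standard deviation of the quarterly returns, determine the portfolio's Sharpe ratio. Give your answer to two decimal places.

0.93

μ = (-0.3 − 0.4 + 4.3 + 1.9 + 4.8 + 2.3 + 1) / 7 = 13.60 / 7 = 1.9429%
Σ(r − μ)² = 25.2571; population σ = √(25.2571/7) = 1.8995%
Sharpe = (μ − rf) / σ = (1.9429 − 0.18) / 1.8995 = 1.7629 / 1.8995 = 0.9281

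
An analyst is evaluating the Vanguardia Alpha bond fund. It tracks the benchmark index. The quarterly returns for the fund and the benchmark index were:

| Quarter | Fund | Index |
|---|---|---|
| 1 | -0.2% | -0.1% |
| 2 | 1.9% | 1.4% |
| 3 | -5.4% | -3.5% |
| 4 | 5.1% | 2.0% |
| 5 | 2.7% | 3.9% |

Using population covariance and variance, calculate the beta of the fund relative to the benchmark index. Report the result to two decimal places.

1.28

r̄p = 0.8200%,  r̄m = 0.7400%
Cov = Σ(rp − r̄p)(rm − r̄m) / 5 = 7.8552
Var(rm) = Σ(rm − r̄m)² / 5 = 6.1384
β = Cov / Var = 7.8552 / 6.1384 = 1.2797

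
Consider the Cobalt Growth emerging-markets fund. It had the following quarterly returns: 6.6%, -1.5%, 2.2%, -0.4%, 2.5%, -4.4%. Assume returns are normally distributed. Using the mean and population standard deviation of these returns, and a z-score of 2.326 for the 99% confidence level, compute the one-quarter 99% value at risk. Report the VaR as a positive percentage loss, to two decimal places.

r̄ = (6.6 − 1.5 + 2.2 − 0.4 + 2.5 − 4.4) / 6 = 0.8333%
Σ(r − r̄)² = (6.6 − 0.8333)² + (-1.5 − 0.8333)² + … = 72.2533
population σ = √(72.2533 / 6) = √12.0422 = 3.4702%
VaR = −(r̄ − z·σ) = −(0.8333 − 2.326 × 3.4702) = −(-7.2384) = 7.2384%

7.24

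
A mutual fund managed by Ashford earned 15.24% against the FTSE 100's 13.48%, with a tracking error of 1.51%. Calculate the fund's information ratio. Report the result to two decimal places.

1.17

IR = (Rp − Rb) / TE = (15.24% − 13.48%) / 1.51% = 1.76% / 1.51% = 1.1656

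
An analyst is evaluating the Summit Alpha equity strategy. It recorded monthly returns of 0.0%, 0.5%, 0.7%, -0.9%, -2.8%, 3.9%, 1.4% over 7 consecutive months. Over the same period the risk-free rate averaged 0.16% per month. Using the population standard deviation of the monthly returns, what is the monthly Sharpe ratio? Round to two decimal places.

μ = (0 + 0.5 + 0.7 − 0.9 − 2.8 + 3.9 + 1.4) / 7 = 2.80 / 7 = 0.4000%
Population σ = √[Σ(r − μ)² / 7] = √[25.4400 / 7] = √3.6343 = 1.9064%
Sharpe = (μ − rf) / σ = (0.4000 − 0.16) / 1.9064 = 0.2400 / 1.9064 = 0.1259

0.13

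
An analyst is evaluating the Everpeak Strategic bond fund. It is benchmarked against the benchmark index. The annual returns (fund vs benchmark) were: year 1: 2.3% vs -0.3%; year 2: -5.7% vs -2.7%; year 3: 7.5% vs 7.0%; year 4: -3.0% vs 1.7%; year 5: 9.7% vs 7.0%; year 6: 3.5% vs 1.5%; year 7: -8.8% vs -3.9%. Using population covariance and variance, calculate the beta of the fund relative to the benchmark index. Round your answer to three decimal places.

r̄p = 0.7857%,  r̄m = 1.4714%
Cov = Σ(rp − r̄p)(rm − r̄m) / 7 = 23.0682
Var(rm) = Σ(rm − r̄m)² / 7 = 15.7963
β = Cov / Var = 23.0682 / 15.7963 = 1.4604

1.460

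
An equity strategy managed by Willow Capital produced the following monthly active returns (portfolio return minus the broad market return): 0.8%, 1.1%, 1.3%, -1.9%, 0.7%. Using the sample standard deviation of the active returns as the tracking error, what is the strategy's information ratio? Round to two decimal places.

r̄ = (0.8 + 1.1 + 1.3 − 1.9 + 0.7) / 5 = 0.4000%
Σ(r − r̄)² = (0.8 − 0.4000)² + (1.1 − 0.4000)² + … = 6.8400
sample σ = √(6.8400 / 4) = √1.7100 = 1.3077%
IR = r̄ / tracking error = 0.4000 / 1.3077 = 0.3059

0.31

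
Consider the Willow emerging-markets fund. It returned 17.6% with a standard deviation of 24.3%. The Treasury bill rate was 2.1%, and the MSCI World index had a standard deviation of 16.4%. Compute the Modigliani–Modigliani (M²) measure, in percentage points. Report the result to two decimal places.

Sharpe = (Rp − Rf) / σp = (17.6% − 2.1%) / 24.3% = 0.6379
M² = Rf + Sharpe × σm = 2.1% + 0.6379 × 16.4% = 12.5616%

12.56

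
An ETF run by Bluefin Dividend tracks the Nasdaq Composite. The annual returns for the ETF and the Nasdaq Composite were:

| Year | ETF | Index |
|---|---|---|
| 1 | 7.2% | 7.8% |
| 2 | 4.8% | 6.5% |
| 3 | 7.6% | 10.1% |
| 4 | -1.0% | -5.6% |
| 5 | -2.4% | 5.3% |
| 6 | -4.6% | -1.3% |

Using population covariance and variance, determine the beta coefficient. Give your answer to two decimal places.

r̄p = 1.9333%,  r̄m = 3.8000%
Cov = Σ(rp − r̄p)(rm − r̄m) / 6 = 19.8167
Var(rm) = Σ(rm − r̄m)² / 6 = 29.9333
β = Cov / Var = 19.8167 / 29.9333 = 0.6620

0.66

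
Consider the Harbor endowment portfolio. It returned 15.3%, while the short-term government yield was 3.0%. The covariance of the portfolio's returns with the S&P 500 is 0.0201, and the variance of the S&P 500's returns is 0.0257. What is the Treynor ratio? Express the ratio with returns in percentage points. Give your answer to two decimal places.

β = Cov / Var = 0.0201 / 0.0257 = 0.7821
Treynor = (Rp − Rf) / β = (15.3% − 3.0%) / 0.7821 = 12.30 / 0.7821 = 15.7269

15.73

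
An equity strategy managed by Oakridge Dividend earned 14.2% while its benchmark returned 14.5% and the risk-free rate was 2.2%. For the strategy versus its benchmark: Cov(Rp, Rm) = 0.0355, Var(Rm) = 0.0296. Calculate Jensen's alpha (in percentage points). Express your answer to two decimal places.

-2.75

β = Cov / Var = 0.0355 / 0.0296 = 1.1993
E[R] = Rf + β(Rm − Rf) = 2.2% + 1.1993 × (14.5% − 2.2%) = 16.9514%
α = Rp − E[R] = 14.2% − 16.9514% = -2.7514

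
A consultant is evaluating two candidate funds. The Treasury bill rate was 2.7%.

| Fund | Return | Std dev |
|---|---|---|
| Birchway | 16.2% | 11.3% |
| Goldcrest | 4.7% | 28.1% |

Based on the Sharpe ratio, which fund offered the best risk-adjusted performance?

Birchway: Sharpe ratio = (16.2% − 2.7%) / 11.3% = 1.195
Goldcrest: Sharpe ratio = (4.7% − 2.7%) / 28.1% = 0.071
Highest: Birchway (1.195).

Birchway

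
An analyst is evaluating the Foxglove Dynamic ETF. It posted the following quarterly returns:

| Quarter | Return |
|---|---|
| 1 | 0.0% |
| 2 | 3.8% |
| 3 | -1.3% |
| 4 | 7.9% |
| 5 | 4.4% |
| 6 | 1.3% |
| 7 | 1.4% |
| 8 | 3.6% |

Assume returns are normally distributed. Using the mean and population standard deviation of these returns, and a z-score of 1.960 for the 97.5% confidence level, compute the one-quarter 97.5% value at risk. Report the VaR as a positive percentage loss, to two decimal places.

2.68

r̄ = (0 + 3.8 − 1.3 + 7.9 + 4.4 + 1.3 + 1.4 + 3.6) / 8 = 2.6375%
Σ(r − r̄)² = 58.8588; population σ = √(58.8588/8) = 2.7124%
VaR = −(r̄ − z·σ) = −(2.6375 − 1.960 × 2.7124) = −(-2.6788) = 2.6788%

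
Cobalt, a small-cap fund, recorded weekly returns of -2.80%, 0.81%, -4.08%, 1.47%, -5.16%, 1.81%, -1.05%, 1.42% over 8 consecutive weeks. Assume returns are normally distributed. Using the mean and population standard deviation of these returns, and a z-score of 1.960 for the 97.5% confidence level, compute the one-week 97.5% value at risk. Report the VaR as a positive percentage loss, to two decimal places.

6.00

r̄ = (-2.8 + 0.81 − 4.08 + 1.47 − 5.16 + 1.81 − 1.05 + 1.42) / 8 = -7.580 / 8 = -0.9475%
Population std dev = √[53.1420 / 8] = 2.5774%
VaR = −(r̄ − z·σ) = −(-0.9475 − 1.960 × 2.5774) = −(-5.9992) = 5.9992%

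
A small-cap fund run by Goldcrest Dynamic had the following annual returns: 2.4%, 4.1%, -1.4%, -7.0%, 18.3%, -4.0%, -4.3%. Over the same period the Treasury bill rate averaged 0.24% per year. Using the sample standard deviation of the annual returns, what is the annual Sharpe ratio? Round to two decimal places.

0.11

Mean return r̄ = 8.10 / 7 = 1.1571%
Σ(r − r̄)² = 433.5371; sample σ = √(433.5371/6) = 8.5004%
Sharpe = (r̄ − rf) / σ = (1.1571 − 0.24) / 8.5004 = 0.9171 / 8.5004 = 0.1079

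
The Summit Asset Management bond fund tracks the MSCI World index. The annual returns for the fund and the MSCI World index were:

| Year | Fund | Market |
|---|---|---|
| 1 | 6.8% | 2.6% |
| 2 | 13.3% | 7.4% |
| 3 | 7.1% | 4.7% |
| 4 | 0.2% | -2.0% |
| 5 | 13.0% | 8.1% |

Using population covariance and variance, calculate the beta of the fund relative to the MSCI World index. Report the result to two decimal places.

1.29

r̄p = 8.0800%,  r̄m = 4.1600%
Cov = Σ(rp − r̄p)(rm − r̄m) / 5 = 17.2612
Var(rm) = Σ(rm − r̄m)² / 5 = 13.3384
β = Cov / Var = 17.2612 / 13.3384 = 1.2941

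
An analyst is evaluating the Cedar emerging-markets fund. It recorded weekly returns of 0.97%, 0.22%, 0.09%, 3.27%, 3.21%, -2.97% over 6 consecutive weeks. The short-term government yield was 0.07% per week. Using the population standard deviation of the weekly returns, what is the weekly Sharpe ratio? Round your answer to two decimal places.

0.34

μ = (0.97 + 0.22 + 0.09 + 3.27 + 3.21 − 2.97) / 6 = 4.790 / 6 = 0.7983%
Σ(r − μ)² = 26.9913; population σ = √(26.9913/6) = 2.1210%
Sharpe = (μ − rf) / σ = (0.7983 − 0.07) / 2.1210 = 0.7283 / 2.1210 = 0.3434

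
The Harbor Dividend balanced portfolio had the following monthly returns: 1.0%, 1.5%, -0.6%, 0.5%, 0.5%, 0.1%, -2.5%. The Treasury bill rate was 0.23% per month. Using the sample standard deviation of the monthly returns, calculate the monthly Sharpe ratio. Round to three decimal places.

r̄ = (1 + 1.5 − 0.6 + 0.5 + 0.5 + 0.1 − 2.5) / 7 = 0.0714%
Σ(r − r̄)² = 10.3343; sample σ = √(10.3343/6) = 1.3124%
Sharpe = (r̄ − rf) / σ = (0.0714 − 0.23) / 1.3124 = -0.1586 / 1.3124 = -0.1208

-0.121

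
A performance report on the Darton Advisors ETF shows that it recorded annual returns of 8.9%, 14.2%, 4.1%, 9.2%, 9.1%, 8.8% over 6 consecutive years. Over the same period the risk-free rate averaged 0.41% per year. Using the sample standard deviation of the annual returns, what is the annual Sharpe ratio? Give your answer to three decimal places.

2.702

r̄ = (8.9 + 14.2 + 4.1 + 9.2 + 9.1 + 8.8) / 6 = 54.30 / 6 = 9.0500%
Σ(r − r̄)² = (8.9 − 9.0500)² + (14.2 − 9.0500)² + (4.1 − 9.0500)² + … = 51.1350
σ = √[51.1350 / 5] = 3.1980%
Sharpe = (r̄ − rf) / σ = (9.0500 − 0.41) / 3.1980 = 8.6400 / 3.1980 = 2.7017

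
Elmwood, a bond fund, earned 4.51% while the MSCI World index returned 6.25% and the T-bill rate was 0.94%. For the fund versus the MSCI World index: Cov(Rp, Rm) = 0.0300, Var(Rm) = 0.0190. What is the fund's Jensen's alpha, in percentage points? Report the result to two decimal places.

-4.81

β = Cov / Var = 0.0300 / 0.0190 = 1.5789
E[R] = Rf + β(Rm − Rf) = 0.94% + 1.5789 × (6.25% − 0.94%) = 9.3240%
α = Rp − E[R] = 4.51% − 9.3240% = -4.8140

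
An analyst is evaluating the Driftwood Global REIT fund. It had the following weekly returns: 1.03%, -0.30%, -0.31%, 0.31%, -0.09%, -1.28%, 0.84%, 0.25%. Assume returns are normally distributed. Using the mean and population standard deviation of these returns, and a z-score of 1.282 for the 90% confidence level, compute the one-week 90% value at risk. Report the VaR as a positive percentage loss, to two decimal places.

0.82

r̄ = (1.03 − 0.3 − 0.31 + 0.31 − 0.09 − 1.28 + 0.84 + 0.25) / 8 = 0.0563%
Σ(r − r̄)² = 3.7324; population σ = √(3.7324/8) = 0.6830%
VaR = −(r̄ − z·σ) = −(0.0563 − 1.282 × 0.6830) = −(-0.8193) = 0.8193%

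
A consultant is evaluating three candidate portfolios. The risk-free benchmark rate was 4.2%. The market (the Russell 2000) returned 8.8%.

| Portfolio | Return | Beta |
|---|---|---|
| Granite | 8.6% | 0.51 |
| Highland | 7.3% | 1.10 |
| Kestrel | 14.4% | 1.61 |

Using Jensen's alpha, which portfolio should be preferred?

Kestrel

Granite: α = 8.6% − [4.2% + 0.51 × (8.8% − 4.2%)] = 2.054
Highland: α = 7.3% − [4.2% + 1.10 × (8.8% − 4.2%)] = -1.960
Kestrel: α = 14.4% − [4.2% + 1.61 × (8.8% − 4.2%)] = 2.794
Highest: Kestrel (2.794).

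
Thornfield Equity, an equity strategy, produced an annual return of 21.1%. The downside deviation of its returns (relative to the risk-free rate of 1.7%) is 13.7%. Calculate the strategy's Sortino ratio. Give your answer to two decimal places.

Sortino = (Rp − Rf) / σd = (21.1% − 1.7%) / 13.7% = 19.40% / 13.7% = 1.4161

1.42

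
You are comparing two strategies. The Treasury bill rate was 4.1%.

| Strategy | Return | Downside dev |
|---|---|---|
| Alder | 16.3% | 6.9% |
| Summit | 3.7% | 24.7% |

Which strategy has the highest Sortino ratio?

Alder

Alder: Sortino ratio = (16.3% − 4.1%) / 6.9% = 1.768
Summit: Sortino ratio = (3.7% − 4.1%) / 24.7% = -0.016
Highest: Alder (1.768).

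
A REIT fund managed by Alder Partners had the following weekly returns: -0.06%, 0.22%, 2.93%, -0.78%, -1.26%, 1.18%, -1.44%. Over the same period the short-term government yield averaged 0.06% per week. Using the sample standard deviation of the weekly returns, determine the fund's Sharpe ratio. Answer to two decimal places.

0.03

r̄ = (-0.06 + 0.22 + 2.93 − 0.78 − 1.26 + 1.18 − 1.44) / 7 = 0.1129%
Σ(r − r̄)² = 14.2097; sample σ = √(14.2097/6) = 1.5389%
Sharpe = (r̄ − rf) / σ = (0.1129 − 0.06) / 1.5389 = 0.0529 / 1.5389 = 0.0344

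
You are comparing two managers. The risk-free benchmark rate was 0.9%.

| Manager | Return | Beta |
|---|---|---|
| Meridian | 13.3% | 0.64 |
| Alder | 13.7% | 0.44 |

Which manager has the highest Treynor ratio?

Alder

Meridian: Treynor = (13.3% − 0.9%) / 0.64 = 19.375
Alder: Treynor = (13.7% − 0.9%) / 0.44 = 29.091
Highest: Alder (29.091).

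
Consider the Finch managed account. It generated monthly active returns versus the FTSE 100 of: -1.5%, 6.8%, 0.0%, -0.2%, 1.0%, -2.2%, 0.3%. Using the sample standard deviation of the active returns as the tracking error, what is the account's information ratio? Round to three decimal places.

Mean return μ = 4.20 / 7 = 0.6000%
Σ(r − μ)² = (-1.5 − 0.6000)² + (6.8 − 0.6000)² + (0 − 0.6000)² + … = 51.9400
σ = √[51.9400 / 6] = 2.9422%
IR = μ / tracking error = 0.6000 / 2.9422 = 0.2039

0.204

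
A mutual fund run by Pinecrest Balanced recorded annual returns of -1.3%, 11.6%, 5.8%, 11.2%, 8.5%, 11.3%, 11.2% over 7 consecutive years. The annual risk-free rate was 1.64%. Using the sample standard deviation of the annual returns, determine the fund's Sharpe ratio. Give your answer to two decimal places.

r̄ = (-1.3 + 11.6 + 5.8 + 11.2 + 8.5 + 11.3 + 11.2) / 7 = 58.30 / 7 = 8.3286%
Sample std dev = √[135.1543 / 6] = 4.7461%
Sharpe = (r̄ − rf) / σ = (8.3286 − 1.64) / 4.7461 = 6.6886 / 4.7461 = 1.4093

1.41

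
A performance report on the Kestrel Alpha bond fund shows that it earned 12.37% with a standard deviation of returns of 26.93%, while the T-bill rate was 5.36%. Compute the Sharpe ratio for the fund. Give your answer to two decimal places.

Sharpe = (Rp − Rf) / σp = (12.37% − 5.36%) / 26.93% = 7.01% / 26.93% = 0.2603

0.26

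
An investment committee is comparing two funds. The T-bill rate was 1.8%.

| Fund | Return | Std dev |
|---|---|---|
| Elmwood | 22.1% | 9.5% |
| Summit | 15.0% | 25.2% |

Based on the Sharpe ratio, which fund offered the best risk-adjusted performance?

Elmwood: Sharpe ratio = (22.1% − 1.8%) / 9.5% = 2.137
Summit: Sharpe ratio = (15.0% − 1.8%) / 25.2% = 0.524
Highest: Elmwood (2.137).

Elmwood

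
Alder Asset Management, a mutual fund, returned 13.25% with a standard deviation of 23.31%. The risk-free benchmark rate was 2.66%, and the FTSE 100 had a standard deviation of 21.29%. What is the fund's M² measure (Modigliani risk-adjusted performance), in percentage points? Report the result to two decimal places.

12.33

Sharpe = (Rp − Rf) / σp = (13.25% − 2.66%) / 23.31% = 0.4543
M² = Rf + Sharpe × σm = 2.66% + 0.4543 × 21.29% = 12.3320%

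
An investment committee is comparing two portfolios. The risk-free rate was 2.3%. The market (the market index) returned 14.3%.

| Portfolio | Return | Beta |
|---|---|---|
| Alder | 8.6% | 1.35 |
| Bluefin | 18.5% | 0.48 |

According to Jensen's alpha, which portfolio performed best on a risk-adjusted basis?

Bluefin

Alder: α = 8.6% − [2.3% + 1.35 × (14.3% − 2.3%)] = -9.900
Bluefin: α = 18.5% − [2.3% + 0.48 × (14.3% − 2.3%)] = 10.440
Highest: Bluefin (10.440).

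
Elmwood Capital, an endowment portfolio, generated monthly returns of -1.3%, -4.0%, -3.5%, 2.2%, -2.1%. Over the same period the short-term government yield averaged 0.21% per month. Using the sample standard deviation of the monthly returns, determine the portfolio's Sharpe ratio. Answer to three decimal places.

r̄ = (-1.3 − 4 − 3.5 + 2.2 − 2.1) / 5 = -1.7400%
Sample std dev = √[24.0520 / 4] = 2.4521%
Sharpe = (r̄ − rf) / σ = (-1.7400 − 0.21) / 2.4521 = -1.9500 / 2.4521 = -0.7952

-0.795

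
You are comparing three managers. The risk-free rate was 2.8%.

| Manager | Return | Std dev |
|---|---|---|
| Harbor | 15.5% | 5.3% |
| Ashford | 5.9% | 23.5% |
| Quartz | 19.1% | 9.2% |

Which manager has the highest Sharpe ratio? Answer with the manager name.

Harbor

Harbor: Sharpe ratio = (15.5% − 2.8%) / 5.3% = 2.396
Ashford: Sharpe ratio = (5.9% − 2.8%) / 23.5% = 0.132
Quartz: Sharpe ratio = (19.1% − 2.8%) / 9.2% = 1.772
Highest: Harbor (2.396).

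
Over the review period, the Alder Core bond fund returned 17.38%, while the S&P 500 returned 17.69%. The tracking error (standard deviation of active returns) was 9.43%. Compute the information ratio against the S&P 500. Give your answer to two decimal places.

-0.03

IR = (Rp − Rb) / TE = (17.38% − 17.69%) / 9.43% = -0.31% / 9.43% = -0.0329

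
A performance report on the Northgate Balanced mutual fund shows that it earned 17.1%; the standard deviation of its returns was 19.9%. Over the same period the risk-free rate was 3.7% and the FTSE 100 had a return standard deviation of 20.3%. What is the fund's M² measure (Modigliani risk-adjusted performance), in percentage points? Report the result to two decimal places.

Sharpe = (Rp − Rf) / σp = (17.1% − 3.7%) / 19.9% = 0.6734
M² = Rf + Sharpe × σm = 3.7% + 0.6734 × 20.3% = 17.3700%

17.37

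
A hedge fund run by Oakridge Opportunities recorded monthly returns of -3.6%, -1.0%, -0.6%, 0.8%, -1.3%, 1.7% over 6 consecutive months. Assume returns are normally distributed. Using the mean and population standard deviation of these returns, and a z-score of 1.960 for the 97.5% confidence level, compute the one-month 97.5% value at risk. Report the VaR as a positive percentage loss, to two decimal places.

Mean return μ = -4.00 / 6 = -0.6667%
Population σ = √[Σ(r − μ)² / 6] = √[16.8733 / 6] = √2.8122 = 1.6770%
VaR = −(μ − z·σ) = −(-0.6667 − 1.960 × 1.6770) = −(-3.9536) = 3.9536%

3.95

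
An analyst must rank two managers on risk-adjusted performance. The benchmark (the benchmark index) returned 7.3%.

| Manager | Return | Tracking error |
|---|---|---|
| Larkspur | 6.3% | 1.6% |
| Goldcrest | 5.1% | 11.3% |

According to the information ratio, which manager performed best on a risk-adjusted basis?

Larkspur: IR = (6.3% − 7.3%) / 1.6% = -0.625
Goldcrest: IR = (5.1% − 7.3%) / 11.3% = -0.195
Highest: Goldcrest (-0.195).

Goldcrest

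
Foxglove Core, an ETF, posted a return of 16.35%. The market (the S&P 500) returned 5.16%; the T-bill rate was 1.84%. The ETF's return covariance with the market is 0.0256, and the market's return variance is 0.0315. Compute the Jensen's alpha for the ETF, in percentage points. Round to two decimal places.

β = Cov / Var = 0.0256 / 0.0315 = 0.8127
E[R] = Rf + β(Rm − Rf) = 1.84% + 0.8127 × (5.16% − 1.84%) = 4.5382%
α = Rp − E[R] = 16.35% − 4.5382% = 11.8118

11.81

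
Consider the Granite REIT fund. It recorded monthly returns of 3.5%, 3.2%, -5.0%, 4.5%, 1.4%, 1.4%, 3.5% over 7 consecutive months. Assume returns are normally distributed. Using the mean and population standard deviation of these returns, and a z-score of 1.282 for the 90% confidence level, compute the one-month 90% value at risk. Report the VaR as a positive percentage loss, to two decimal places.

Mean return μ = 12.50 / 7 = 1.7857%
Population std dev = √[61.5886 / 7] = 2.9662%
VaR = −(μ − z·σ) = −(1.7857 − 1.282 × 2.9662) = −(-2.0170) = 2.0170%

2.02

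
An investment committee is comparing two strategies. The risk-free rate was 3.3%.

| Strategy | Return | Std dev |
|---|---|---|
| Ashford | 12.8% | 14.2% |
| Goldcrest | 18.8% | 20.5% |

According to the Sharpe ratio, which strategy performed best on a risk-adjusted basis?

Ashford: Sharpe ratio = (12.8% − 3.3%) / 14.2% = 0.669
Goldcrest: Sharpe ratio = (18.8% − 3.3%) / 20.5% = 0.756
Highest: Goldcrest (0.756).

Goldcrest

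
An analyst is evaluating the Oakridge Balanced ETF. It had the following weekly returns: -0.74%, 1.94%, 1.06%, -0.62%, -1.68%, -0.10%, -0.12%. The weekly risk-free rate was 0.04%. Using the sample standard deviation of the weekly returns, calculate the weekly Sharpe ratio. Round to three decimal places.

Mean return r̄ = -0.260 / 7 = -0.0371%
Sample std dev = √[8.6563 / 6] = 1.2011%
Sharpe = (r̄ − rf) / σ = (-0.0371 − 0.04) / 1.2011 = -0.0771 / 1.2011 = -0.0642

-0.064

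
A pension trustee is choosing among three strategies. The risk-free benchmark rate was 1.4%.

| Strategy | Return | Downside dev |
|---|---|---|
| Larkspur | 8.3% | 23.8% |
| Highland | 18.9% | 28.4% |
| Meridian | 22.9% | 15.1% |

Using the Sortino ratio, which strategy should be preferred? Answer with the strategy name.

Larkspur: Sortino ratio = (8.3% − 1.4%) / 23.8% = 0.290
Highland: Sortino ratio = (18.9% − 1.4%) / 28.4% = 0.616
Meridian: Sortino ratio = (22.9% − 1.4%) / 15.1% = 1.424
Highest: Meridian (1.424).

Meridian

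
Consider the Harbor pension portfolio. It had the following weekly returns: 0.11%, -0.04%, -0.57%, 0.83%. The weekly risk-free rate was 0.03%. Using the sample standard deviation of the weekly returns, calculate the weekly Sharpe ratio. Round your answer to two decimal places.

0.09

r̄ = (0.11 − 0.04 − 0.57 + 0.83) / 4 = 0.330 / 4 = 0.0825%
Sample σ = √[Σ(r − r̄)² / 3] = √[1.0003 / 3] = √0.3334 = 0.5774%
Sharpe = (r̄ − rf) / σ = (0.0825 − 0.03) / 0.5774 = 0.0525 / 0.5774 = 0.0909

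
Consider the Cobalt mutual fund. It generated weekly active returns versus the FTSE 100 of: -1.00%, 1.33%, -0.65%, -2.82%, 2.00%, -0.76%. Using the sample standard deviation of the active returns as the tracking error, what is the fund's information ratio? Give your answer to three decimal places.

-0.182

r̄ = (-1 + 1.33 − 0.65 − 2.82 + 2 − 0.76) / 6 = -0.3167%
Σ(r − r̄)² = 15.1197; sample σ = √(15.1197/5) = 1.7389%
IR = r̄ / tracking error = -0.3167 / 1.7389 = -0.1821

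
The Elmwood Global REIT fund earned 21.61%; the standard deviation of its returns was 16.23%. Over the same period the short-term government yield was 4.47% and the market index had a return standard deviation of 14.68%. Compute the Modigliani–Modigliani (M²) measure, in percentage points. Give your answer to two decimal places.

19.97

Sharpe = (Rp − Rf) / σp = (21.61% − 4.47%) / 16.23% = 1.0561
M² = Rf + Sharpe × σm = 4.47% + 1.0561 × 14.68% = 19.9735%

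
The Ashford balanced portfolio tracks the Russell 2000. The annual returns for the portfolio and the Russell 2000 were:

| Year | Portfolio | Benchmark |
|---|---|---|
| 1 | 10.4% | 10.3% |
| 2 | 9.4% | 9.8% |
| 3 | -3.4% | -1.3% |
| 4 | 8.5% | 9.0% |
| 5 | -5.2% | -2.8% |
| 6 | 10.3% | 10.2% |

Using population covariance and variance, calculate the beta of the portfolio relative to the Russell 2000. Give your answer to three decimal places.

1.177

r̄p = 5.0000%,  r̄m = 5.8667%
Cov = Σ(rp − r̄p)(rm − r̄m) / 6 = 37.2967
Var(rm) = Σ(rm − r̄m)² / 6 = 31.6989
β = Cov / Var = 37.2967 / 31.6989 = 1.1766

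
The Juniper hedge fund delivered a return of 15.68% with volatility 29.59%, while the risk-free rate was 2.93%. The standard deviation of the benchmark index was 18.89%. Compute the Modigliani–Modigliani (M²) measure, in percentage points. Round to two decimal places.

Sharpe = (Rp − Rf) / σp = (15.68% − 2.93%) / 29.59% = 0.4309
M² = Rf + Sharpe × σm = 2.93% + 0.4309 × 18.89% = 11.0697%

11.07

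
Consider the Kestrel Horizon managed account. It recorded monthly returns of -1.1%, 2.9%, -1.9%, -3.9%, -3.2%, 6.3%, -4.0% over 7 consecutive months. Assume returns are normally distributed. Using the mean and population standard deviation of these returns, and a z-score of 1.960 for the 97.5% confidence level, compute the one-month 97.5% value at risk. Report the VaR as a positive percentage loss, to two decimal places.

μ = (-1.1 + 2.9 − 1.9 − 3.9 − 3.2 + 6.3 − 4) / 7 = -4.90 / 7 = -0.7000%
Σ(r − μ)² = (-1.1 − (-0.7000))² + (2.9 − (-0.7000))² + … = 90.9400
σ = √[90.9400 / 7] = 3.6044%
VaR = −(μ − z·σ) = −(-0.7000 − 1.960 × 3.6044) = −(-7.7646) = 7.7646%

7.76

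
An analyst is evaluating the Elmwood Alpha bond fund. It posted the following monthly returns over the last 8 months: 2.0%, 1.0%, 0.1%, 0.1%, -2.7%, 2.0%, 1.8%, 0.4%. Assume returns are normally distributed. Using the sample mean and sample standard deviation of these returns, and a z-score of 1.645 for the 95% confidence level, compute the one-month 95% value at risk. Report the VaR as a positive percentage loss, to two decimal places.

μ = (2 + 1 + 0.1 + 0.1 − 2.7 + 2 + 1.8 + 0.4) / 8 = 4.70 / 8 = 0.5875%
Sample std dev = √[16.9488 / 7] = 1.5560%
VaR = −(μ − z·σ) = −(0.5875 − 1.645 × 1.5560) = −(-1.9721) = 1.9721%

1.97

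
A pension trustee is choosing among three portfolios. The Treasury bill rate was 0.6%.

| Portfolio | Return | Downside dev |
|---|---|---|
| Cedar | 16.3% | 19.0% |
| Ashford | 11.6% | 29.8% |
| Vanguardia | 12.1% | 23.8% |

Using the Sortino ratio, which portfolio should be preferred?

Cedar: Sortino ratio = (16.3% − 0.6%) / 19.0% = 0.826
Ashford: Sortino ratio = (11.6% − 0.6%) / 29.8% = 0.369
Vanguardia: Sortino ratio = (12.1% − 0.6%) / 23.8% = 0.483
Highest: Cedar (0.826).

Cedar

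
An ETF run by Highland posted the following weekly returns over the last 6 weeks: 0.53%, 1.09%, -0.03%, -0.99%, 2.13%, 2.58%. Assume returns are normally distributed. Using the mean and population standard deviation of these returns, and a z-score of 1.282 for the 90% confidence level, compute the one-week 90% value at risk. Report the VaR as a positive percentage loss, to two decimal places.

r̄ = (0.53 + 1.09 − 0.03 − 0.99 + 2.13 + 2.58) / 6 = 5.310 / 6 = 0.8850%
Population σ = √[Σ(r − r̄)² / 6] = √[8.9440 / 6] = √1.4907 = 1.2209%
VaR = −(r̄ − z·σ) = −(0.8850 − 1.282 × 1.2209) = −(-0.6802) = 0.6802%

0.68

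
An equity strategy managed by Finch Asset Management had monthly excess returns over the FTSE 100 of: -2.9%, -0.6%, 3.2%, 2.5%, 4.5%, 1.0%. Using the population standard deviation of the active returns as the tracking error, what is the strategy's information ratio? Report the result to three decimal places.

r̄ = (-2.9 − 0.6 + 3.2 + 2.5 + 4.5 + 1) / 6 = 1.2833%
Population std dev = √[36.6283 / 6] = 2.4708%
IR = r̄ / tracking error = 1.2833 / 2.4708 = 0.5194

0.519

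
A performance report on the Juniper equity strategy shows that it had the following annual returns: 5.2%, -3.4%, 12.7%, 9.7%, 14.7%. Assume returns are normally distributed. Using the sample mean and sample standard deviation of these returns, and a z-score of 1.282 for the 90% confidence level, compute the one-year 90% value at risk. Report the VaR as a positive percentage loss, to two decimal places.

r̄ = (5.2 − 3.4 + 12.7 + 9.7 + 14.7) / 5 = 38.90 / 5 = 7.7800%
Σ(r − r̄)² = (5.2 − 7.7800)² + (-3.4 − 7.7800)² + (12.7 − 7.7800)² + … = 207.4280
sample σ = √(207.4280 / 4) = √51.8570 = 7.2012%
VaR = −(r̄ − z·σ) = −(7.7800 − 1.282 × 7.2012) = −(-1.4519) = 1.4519%

1.45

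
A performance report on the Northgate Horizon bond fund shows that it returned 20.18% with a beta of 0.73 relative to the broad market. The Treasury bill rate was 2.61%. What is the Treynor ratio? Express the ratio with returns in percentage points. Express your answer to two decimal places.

24.07

Treynor = (Rp − Rf) / β = (20.18% − 2.61%) / 0.73 = 17.57 / 0.73 = 24.0685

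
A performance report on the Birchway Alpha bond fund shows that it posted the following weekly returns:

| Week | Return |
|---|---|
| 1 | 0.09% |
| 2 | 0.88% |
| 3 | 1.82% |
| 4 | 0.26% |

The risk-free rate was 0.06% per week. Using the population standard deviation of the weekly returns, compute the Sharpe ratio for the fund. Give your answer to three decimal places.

1.037

μ = (0.09 + 0.88 + 1.82 + 0.26) / 4 = 0.7625%
Population std dev = √[1.8369 / 4] = 0.6777%
Sharpe = (μ − rf) / σ = (0.7625 − 0.06) / 0.6777 = 0.7025 / 0.6777 = 1.0366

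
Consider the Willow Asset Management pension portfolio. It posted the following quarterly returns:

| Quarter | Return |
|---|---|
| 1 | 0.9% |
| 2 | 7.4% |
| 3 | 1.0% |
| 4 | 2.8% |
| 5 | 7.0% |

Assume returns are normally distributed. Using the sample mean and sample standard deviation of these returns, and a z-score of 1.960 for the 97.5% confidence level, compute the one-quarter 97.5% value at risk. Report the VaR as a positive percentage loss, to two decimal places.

2.41

μ = (0.9 + 7.4 + 1 + 2.8 + 7) / 5 = 19.10 / 5 = 3.8200%
Σ(r − μ)² = 40.4480; sample σ = √(40.4480/4) = 3.1799%
VaR = −(μ − z·σ) = −(3.8200 − 1.960 × 3.1799) = −(-2.4126) = 2.4126%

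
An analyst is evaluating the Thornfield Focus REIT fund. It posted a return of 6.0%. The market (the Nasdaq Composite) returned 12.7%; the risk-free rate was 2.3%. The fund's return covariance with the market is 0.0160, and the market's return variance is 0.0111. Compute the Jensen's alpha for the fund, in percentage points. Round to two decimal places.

-11.29

β = Cov / Var = 0.0160 / 0.0111 = 1.4414
E[R] = Rf + β(Rm − Rf) = 2.3% + 1.4414 × (12.7% − 2.3%) = 17.2906%
α = Rp − E[R] = 6.0% − 17.2906% = -11.2906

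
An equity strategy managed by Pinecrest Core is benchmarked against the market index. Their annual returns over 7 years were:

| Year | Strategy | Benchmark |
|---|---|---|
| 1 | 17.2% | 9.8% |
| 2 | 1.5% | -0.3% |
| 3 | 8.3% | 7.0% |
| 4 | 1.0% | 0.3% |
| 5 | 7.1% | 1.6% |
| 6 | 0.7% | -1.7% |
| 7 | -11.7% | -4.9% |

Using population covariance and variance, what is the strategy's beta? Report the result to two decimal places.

r̄p = 3.4429%,  r̄m = 1.6857%
Cov = Σ(rp − r̄p)(rm − r̄m) / 7 = 36.1978
Var(rm) = Σ(rm − r̄m)² / 7 = 22.1127
β = Cov / Var = 36.1978 / 22.1127 = 1.6370

1.64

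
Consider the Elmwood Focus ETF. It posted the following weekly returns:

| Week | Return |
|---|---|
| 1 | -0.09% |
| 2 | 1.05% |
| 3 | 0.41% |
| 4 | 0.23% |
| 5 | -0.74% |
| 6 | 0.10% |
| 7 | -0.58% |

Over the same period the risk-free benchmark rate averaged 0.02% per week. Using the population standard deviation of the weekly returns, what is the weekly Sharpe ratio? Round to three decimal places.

0.061

r̄ = (-0.09 + 1.05 + 0.41 + 0.23 − 0.74 + 0.1 − 0.58) / 7 = 0.380 / 7 = 0.0543%
Population σ = √[Σ(r − r̄)² / 7] = √[2.2050 / 7] = √0.3150 = 0.5612%
Sharpe = (r̄ − rf) / σ = (0.0543 − 0.02) / 0.5612 = 0.0343 / 0.5612 = 0.0611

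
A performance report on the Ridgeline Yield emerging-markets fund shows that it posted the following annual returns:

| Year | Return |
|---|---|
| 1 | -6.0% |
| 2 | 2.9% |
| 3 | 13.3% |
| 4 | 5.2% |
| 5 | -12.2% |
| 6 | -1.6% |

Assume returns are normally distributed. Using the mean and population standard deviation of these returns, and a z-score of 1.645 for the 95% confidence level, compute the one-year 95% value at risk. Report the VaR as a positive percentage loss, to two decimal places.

13.15

Mean return r̄ = 1.60 / 6 = 0.2667%
Σ(r − r̄)² = (-6 − 0.2667)² + (2.9 − 0.2667)² + (13.3 − 0.2667)² + … = 399.3133
σ = √[399.3133 / 6] = 8.1580%
VaR = −(r̄ − z·σ) = −(0.2667 − 1.645 × 8.1580) = −(-13.1532) = 13.1532%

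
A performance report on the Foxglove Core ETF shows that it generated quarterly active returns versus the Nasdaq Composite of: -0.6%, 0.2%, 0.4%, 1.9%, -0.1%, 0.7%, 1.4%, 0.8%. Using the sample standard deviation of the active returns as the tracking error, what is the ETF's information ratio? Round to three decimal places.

Mean return r̄ = 4.70 / 8 = 0.5875%
Σ(r − r̄)² = (-0.6 − 0.5875)² + (0.2 − 0.5875)² + … = 4.5088
σ = √[4.5088 / 7] = 0.8026%
IR = r̄ / tracking error = 0.5875 / 0.8026 = 0.7320

0.732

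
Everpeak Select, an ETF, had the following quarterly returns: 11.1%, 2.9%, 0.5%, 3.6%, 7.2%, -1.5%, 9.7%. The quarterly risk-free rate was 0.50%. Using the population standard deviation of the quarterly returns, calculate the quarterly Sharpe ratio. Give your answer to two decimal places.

0.98

r̄ = (11.1 + 2.9 + 0.5 + 3.6 + 7.2 − 1.5 + 9.7) / 7 = 4.7857%
Population σ = √[Σ(r − r̄)² / 7] = √[132.6886 / 7] = √18.9555 = 4.3538%
Sharpe = (r̄ − rf) / σ = (4.7857 − 0.5) / 4.3538 = 4.2857 / 4.3538 = 0.9844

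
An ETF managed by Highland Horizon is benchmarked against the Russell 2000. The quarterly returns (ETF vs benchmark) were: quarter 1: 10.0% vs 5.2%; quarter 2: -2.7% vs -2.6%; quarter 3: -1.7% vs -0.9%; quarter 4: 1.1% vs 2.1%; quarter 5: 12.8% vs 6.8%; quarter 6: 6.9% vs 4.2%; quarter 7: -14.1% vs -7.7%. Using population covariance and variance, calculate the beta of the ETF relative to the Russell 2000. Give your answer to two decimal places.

1.77

r̄p = 1.7571%,  r̄m = 1.0143%
Cov = Σ(rp − r̄p)(rm − r̄m) / 7 = 39.2820
Var(rm) = Σ(rm − r̄m)² / 7 = 22.1412
β = Cov / Var = 39.2820 / 22.1412 = 1.7742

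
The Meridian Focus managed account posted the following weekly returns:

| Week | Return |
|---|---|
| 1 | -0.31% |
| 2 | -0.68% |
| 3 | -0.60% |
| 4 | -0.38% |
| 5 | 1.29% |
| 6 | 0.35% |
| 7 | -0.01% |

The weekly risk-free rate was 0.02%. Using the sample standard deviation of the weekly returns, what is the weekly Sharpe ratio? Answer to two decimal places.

Mean return r̄ = -0.340 / 7 = -0.0486%
Σ(r − r̄)² = (-0.31 − (-0.0486))² + (-0.68 − (-0.0486))² + (-0.6 − (-0.0486))² + … = 2.8331
sample σ = √(2.8331 / 6) = √0.4722 = 0.6872%
Sharpe = (r̄ − rf) / σ = (-0.0486 − 0.02) / 0.6872 = -0.0686 / 0.6872 = -0.0998

-0.10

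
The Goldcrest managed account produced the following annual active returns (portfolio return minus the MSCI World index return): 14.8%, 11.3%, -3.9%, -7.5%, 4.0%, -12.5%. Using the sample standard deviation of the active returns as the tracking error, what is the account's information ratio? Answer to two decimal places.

0.10

Mean return r̄ = 6.20 / 6 = 1.0333%
Σ(r − r̄)² = 584.0333; sample σ = √(584.0333/5) = 10.8077%
IR = r̄ / tracking error = 1.0333 / 10.8077 = 0.0956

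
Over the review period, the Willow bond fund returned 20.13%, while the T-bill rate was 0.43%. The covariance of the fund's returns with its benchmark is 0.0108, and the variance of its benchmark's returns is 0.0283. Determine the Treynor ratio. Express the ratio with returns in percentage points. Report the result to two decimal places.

51.62

β = Cov / Var = 0.0108 / 0.0283 = 0.3816
Treynor = (Rp − Rf) / β = (20.13% − 0.43%) / 0.3816 = 19.70 / 0.3816 = 51.6247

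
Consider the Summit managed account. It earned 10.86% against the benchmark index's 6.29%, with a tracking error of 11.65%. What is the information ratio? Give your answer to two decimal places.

0.39

IR = (Rp − Rb) / TE = (10.86% − 6.29%) / 11.65% = 4.57% / 11.65% = 0.3923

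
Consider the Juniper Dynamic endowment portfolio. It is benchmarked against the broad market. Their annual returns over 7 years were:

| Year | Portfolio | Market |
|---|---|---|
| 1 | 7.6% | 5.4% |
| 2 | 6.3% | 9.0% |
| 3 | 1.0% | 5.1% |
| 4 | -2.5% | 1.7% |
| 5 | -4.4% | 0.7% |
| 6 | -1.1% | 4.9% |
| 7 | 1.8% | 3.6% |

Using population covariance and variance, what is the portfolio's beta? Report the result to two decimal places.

1.32

r̄p = 1.2429%,  r̄m = 4.3429%
Cov = Σ(rp − r̄p)(rm − r̄m) / 7 = 8.4024
Var(rm) = Σ(rm − r̄m)² / 7 = 6.3567
β = Cov / Var = 8.4024 / 6.3567 = 1.3218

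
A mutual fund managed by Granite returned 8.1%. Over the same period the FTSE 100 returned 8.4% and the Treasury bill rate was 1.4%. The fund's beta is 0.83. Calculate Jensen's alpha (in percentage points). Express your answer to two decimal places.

0.89

CAPM expected return = Rf + β(Rm − Rf) = 1.4% + 0.83 × (8.4% − 1.4%) = 1.4 + 0.83 × 7.00 = 7.2100%
Jensen's α = Rp − E[R] = 8.1% − 7.2100% = 0.8900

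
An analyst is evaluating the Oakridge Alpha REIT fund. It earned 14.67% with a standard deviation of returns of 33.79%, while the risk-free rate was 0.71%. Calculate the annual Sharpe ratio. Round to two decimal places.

0.41

Sharpe = (Rp − Rf) / σp = (14.67% − 0.71%) / 33.79% = 13.96% / 33.79% = 0.4131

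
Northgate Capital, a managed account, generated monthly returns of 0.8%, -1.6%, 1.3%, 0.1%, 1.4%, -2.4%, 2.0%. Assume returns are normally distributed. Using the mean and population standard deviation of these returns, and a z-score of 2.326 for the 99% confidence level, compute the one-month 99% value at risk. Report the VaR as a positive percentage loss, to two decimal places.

3.32

r̄ = (0.8 − 1.6 + 1.3 + 0.1 + 1.4 − 2.4 + 2) / 7 = 0.2286%
Σ(r − r̄)² = (0.8 − 0.2286)² + (-1.6 − 0.2286)² + … = 16.2543
population σ = √(16.2543 / 7) = √2.3220 = 1.5238%
VaR = −(r̄ − z·σ) = −(0.2286 − 2.326 × 1.5238) = −(-3.3158) = 3.3158%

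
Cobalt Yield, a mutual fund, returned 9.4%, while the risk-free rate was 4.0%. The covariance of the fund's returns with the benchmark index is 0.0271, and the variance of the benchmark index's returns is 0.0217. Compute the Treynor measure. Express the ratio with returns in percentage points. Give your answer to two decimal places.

β = Cov / Var = 0.0271 / 0.0217 = 1.2488
Treynor = (Rp − Rf) / β = (9.4% − 4.0%) / 1.2488 = 5.40 / 1.2488 = 4.3242

4.32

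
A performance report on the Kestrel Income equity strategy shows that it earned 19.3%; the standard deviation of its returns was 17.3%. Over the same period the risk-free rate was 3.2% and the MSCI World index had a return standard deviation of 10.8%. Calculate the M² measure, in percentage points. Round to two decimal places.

13.25

Sharpe = (Rp − Rf) / σp = (19.3% − 3.2%) / 17.3% = 0.9306
M² = Rf + Sharpe × σm = 3.2% + 0.9306 × 10.8% = 13.2505%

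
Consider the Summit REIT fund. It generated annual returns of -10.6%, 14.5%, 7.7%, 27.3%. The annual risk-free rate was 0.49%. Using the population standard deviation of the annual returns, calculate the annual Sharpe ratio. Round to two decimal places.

0.67

r̄ = (-10.6 + 14.5 + 7.7 + 27.3) / 4 = 38.90 / 4 = 9.7250%
Population σ = √[Σ(r − r̄)² / 4] = √[748.8875 / 4] = √187.2219 = 13.6829%
Sharpe = (r̄ − rf) / σ = (9.7250 − 0.49) / 13.6829 = 9.2350 / 13.6829 = 0.6749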